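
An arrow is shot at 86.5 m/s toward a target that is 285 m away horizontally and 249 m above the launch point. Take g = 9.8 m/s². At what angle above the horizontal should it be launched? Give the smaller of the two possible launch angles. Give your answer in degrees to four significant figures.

55.52°

Trajectory: y = x tanθ − g x² (1 + tan²θ)/(2v₀²). With x = 285, y = 249, v₀ = 86.5, g = 9.80:
53.19 tan²θ − 285 tanθ + (302.2) = 0.
tanθ = [285 ± √(285² − 4 × 53.19 × (302.2))] / (2 × 53.19) = (285 ± 130.1) / 106.4, giving tanθ = 1.456 or 3.902.
θ = 55.52° or 75.63°; the smaller is 55.52°.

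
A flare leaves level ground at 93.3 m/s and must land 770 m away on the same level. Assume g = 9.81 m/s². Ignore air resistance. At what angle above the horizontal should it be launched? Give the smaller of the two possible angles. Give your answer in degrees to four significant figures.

R = v₀² sin 2θ / g gives sin 2θ = gR/v₀² = 9.81·770/93.3² = 0.8678.
2θ = 60.20° or 180° − 60.20° = 119.8°, so θ = 30.10° or 59.90°.
The smaller angle is 30.10°.

30.10°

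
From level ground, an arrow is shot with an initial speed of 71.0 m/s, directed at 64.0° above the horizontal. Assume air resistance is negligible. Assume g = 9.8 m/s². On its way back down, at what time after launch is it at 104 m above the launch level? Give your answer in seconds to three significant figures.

vₓ = 71.00 cos 64.0° = 31.12 m/s; v_y0 = 71.00 sin 64.0° = 63.81 m/s.
Set y = v_y0 t − ½ g t² = 104: 4.900 t² − 63.81 t + 104 = 0.
Quadratic formula: t = (63.81 ± √2033.9) / 9.80 = (63.81 ± 45.10) / 9.80 → t = 1.910 s or 11.11 s.
The descending-branch root is 11.11 s.

11.1 s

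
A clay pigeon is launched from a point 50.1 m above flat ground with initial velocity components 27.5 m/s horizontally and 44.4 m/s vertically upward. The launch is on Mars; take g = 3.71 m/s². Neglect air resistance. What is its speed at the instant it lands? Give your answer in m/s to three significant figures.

Vertical motion (up positive, ground at y = 0): 1.855 t² − (44.40) t − 50.1 = 0, so t = (44.40 + √(44.40² + 2·3.71·50.1)) / 3.71 = (44.40 + 48.41) / 3.71 = 25.01 s.
Vertical velocity at impact: v_y = v_y0 − g t = 44.40 − 3.71 × 25.01 = −48.41 m/s.
Speed: |v| = √(vₓ² + v_y²) = √(27.50² + 48.41²) = 55.67 m/s.

55.7 m/s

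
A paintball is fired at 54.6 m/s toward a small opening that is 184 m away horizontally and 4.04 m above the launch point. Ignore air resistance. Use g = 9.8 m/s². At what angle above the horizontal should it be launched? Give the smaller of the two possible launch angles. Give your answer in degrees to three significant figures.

Trajectory: y = x tanθ − g x² (1 + tan²θ)/(2v₀²). With x = 184, y = 4.04, v₀ = 54.6, g = 9.80:
55.65 tan²θ − 184 tanθ + (59.69) = 0.
tanθ = [184 ± √(184² − 4 × 55.65 × (59.69))] / (2 × 55.65) = (184 ± 143.4) / 111.3, giving tanθ = 0.3646 or 2.942.
θ = 20.03° or 71.23°; the smaller is 20.03°.

20.0°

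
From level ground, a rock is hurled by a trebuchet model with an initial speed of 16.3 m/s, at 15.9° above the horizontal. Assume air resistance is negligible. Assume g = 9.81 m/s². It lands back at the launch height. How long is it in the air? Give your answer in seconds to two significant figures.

0.91 s

Components: vₓ = 16.30 cos 15.9° = 15.68 m/s, v_y0 = 16.30 sin 15.9° = 4.466 m/s.
It returns to y = 0 when t = 2 v_y0 / g = 2(4.466)/9.81 = 0.9104 s.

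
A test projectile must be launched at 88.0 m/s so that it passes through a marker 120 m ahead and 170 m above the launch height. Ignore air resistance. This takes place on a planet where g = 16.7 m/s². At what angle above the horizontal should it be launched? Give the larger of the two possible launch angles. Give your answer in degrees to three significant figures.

Trajectory: y = x tanθ − g x² (1 + tan²θ)/(2v₀²). With x = 120, y = 170, v₀ = 88.0, g = 16.7:
15.53 tan²θ − 120 tanθ + (185.5) = 0.
tanθ = [120 ± √(120² − 4 × 15.53 × (185.5))] / (2 × 15.53) = (120 ± 53.64) / 31.05, giving tanθ = 2.137 or 5.592.
θ = 64.92° or 79.86°; the larger is 79.86°.

79.9°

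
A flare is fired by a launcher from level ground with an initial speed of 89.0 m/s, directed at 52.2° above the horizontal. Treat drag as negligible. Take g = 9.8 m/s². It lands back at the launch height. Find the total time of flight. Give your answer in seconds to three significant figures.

Components: vₓ = 89.00 cos 52.2° = 54.55 m/s, v_y0 = 89.00 sin 52.2° = 70.32 m/s.
Landing at launch height ⇒ T = 2 v_y0 / g = 2 × 70.32 / 9.80 = 14.35 s.

14.4 s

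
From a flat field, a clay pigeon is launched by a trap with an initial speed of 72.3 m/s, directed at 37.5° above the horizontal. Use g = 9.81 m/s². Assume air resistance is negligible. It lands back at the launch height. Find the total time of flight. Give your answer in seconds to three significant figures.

8.97 s

Horizontal component vₓ = 72.30 cos 37.5° = 57.36 m/s; vertical v_y0 = 72.30 sin 37.5° = 44.01 m/s.
Landing at launch height ⇒ T = 2 v_y0 / g = 2 × 44.01 / 9.81 = 8.973 s.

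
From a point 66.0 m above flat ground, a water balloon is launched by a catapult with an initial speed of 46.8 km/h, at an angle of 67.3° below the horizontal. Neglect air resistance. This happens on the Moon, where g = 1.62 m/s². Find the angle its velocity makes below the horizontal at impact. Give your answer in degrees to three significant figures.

75.1°

Convert: 46.8 km/h = 46.8/3.6 = 13.00 m/s.
Resolve: vₓ = 13.00 cos 67.3° = 5.017 m/s and v_y0 = −11.99 m/s (downward).
With up positive and y = 0 at the ground: y(t) = 66.0 + (−11.99) t − 0.8100 t². Setting y = 0 and taking the positive root: t = [−11.99 + √(11.99² + 2·1.62·66.0)] / 1.62 = (−11.99 + 18.91) / 1.62 = 4.271 s.
At impact: v_y = v_y0 − g t = −18.91 m/s; vₓ = 5.017 m/s.
Angle below horizontal: arctan(|v_y|/vₓ) = arctan(18.91/5.017) = 75.14°.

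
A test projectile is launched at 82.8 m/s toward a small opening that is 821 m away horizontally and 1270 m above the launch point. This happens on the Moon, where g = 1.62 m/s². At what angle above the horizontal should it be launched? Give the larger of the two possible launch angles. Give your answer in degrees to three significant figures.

Trajectory: y = x tanθ − g x² (1 + tan²θ)/(2v₀²). With x = 821, y = 1270, v₀ = 82.8, g = 1.62:
79.64 tan²θ − 821 tanθ + (1350) = 0.
tanθ = [821 ± √(821² − 4 × 79.64 × (1350))] / (2 × 79.64) = (821 ± 494.1) / 159.3, giving tanθ = 2.053 or 8.257.
θ = 64.02° or 83.09°; the larger is 83.09°.

83.1°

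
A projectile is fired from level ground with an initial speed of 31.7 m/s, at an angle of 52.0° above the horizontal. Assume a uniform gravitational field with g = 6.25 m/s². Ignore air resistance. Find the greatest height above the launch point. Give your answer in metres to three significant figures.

49.9 m

Resolve: vₓ = 31.70 cos 52.0° = 19.52 m/s and v_y0 = 31.70 sin 52.0° = 24.98 m/s.
Maximum height: H = v_y0² / (2g) = 24.98² / (2 × 6.25) = 49.92 m.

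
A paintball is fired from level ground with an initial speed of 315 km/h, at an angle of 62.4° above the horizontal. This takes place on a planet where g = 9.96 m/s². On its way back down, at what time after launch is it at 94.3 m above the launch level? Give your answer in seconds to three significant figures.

14.2 s

Convert: 315 km/h = 315/3.6 = 87.50 m/s.
Components: vₓ = 87.50 cos 62.4° = 40.54 m/s, v_y0 = 87.50 sin 62.4° = 77.54 m/s.
Height y(t) = 77.54 t − 4.980 t² = 94.3 gives 4.980 t² − 77.54 t + 94.3 = 0.
Quadratic formula: t = (77.54 ± √4134.4) / 9.96 = (77.54 ± 64.30) / 9.96 → t = 1.330 s or 14.24 s.
The descending-branch root is 14.24 s.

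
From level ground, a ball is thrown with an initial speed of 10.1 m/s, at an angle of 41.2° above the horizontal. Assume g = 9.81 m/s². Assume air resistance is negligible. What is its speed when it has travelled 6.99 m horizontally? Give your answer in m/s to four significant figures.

vₓ = 10.10 cos 41.2° = 7.599 m/s; v_y0 = 10.10 sin 41.2° = 6.653 m/s.
At x = 6.99 m, t = x/vₓ = 6.99/7.599 = 0.9198 s.
Vertical velocity there: v_y = v_y0 − g t = 6.653 − 9.81 × 0.9198 = −2.371 m/s.
Speed: √(vₓ² + v_y²) = √(7.599² + 2.371²) = 7.961 m/s.

7.961 m/s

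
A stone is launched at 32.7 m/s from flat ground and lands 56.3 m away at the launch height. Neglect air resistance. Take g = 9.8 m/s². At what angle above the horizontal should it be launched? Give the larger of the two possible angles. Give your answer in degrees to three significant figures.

74.5°

From R = (v₀²/g) sin 2θ: sin 2θ = 9.80 × 56.3 / 1069.3 = 0.5160.
2θ = 31.06° or 180° − 31.06° = 148.9°, so θ = 15.53° or 74.47°.
The larger angle is 74.47°.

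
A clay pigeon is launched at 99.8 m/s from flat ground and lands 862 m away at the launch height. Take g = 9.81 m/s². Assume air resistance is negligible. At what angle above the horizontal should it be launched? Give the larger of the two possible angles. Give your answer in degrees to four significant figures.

From R = (v₀²/g) sin 2θ: sin 2θ = 9.81 × 862 / 9960.0 = 0.8490.
2θ = 58.10° or 180° − 58.10° = 121.9°, so θ = 29.05° or 60.95°.
The larger angle is 60.95°.

60.95°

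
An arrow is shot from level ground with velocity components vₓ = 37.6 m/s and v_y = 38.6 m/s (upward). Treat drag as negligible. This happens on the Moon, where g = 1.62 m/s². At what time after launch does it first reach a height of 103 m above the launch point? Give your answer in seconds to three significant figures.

Height y(t) = 38.60 t − 0.8100 t² = 103 gives 0.8100 t² − 38.60 t + 103 = 0.
t = [38.60 ± √(38.60² − 2·1.62·103)] / 1.62 = (38.60 ± 34.00) / 1.62, so t = 2.837 s or t = 44.82 s.
The first (ascending) time is 2.837 s.

2.84 s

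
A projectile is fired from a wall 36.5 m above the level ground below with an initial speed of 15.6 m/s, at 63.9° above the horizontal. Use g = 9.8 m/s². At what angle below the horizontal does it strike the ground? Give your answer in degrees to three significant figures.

77.2°

vₓ = 15.60 cos 63.9° = 6.863 m/s; v_y0 = 15.60 sin 63.9° = 14.01 m/s.
With up positive and y = 0 at the ground: y(t) = 36.5 + (14.01) t − 4.900 t². Setting y = 0 and taking the positive root: t = [14.01 + √(14.01² + 2·9.80·36.5)] / 9.80 = (14.01 + 30.19) / 9.80 = 4.511 s.
At impact: v_y = v_y0 − g t = −30.19 m/s; vₓ = 6.863 m/s.
Angle below horizontal: arctan(|v_y|/vₓ) = arctan(30.19/6.863) = 77.19°.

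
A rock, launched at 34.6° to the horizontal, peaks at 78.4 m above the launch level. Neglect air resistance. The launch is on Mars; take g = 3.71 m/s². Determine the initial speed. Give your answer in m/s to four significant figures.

At the peak v_y = 0, so v_y0 = √(2gH) = √(2 × 3.71 × 78.4) = 24.12 m/s.
v_y0 = v₀ sin θ ⇒ v₀ = 24.12 / sin 34.6° = 42.47 m/s.

42.47 m/s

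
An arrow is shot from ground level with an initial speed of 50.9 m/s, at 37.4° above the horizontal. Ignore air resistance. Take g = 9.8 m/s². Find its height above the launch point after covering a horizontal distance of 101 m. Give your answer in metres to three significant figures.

Horizontal component vₓ = 50.90 cos 37.4° = 40.44 m/s; vertical v_y0 = 50.90 sin 37.4° = 30.92 m/s.
x = vₓ t ⇒ t = 101/40.44 = 2.498 s.
Height: y = v_y0 t − ½ g t² = 30.92 × 2.498 − 4.900 × 2.498² = 77.22 − 30.57 = 46.65 m.

46.6 m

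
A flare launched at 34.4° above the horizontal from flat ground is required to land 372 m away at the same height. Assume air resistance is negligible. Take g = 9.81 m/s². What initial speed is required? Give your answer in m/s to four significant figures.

Level-ground range: R = v₀² sin(2θ)/g, so v₀ = √(gR / sin 2θ).
v₀ = √(9.81 × 372 / sin 68.80°) = √(3649 / 0.9323) = √3914.2 = 62.56 m/s.

62.56 m/s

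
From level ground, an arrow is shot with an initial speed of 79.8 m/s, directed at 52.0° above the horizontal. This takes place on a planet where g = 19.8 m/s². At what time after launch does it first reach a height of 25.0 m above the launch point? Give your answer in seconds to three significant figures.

Resolve: vₓ = 79.80 cos 52.0° = 49.13 m/s and v_y0 = 79.80 sin 52.0° = 62.88 m/s.
Height y(t) = 62.88 t − 9.900 t² = 25.0 gives 9.900 t² − 62.88 t + 25.0 = 0.
Quadratic formula: t = (62.88 ± √2964.3) / 19.8 = (62.88 ± 54.45) / 19.8 → t = 0.4262 s or 5.926 s.
The first (ascending) time is 0.4262 s.

0.426 s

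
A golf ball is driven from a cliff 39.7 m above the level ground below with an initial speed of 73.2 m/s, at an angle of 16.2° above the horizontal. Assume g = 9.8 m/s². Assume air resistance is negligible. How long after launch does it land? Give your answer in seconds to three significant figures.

Horizontal component vₓ = 73.20 cos 16.2° = 70.29 m/s; vertical v_y0 = 73.20 sin 16.2° = 20.42 m/s.
The projectile lands when y = 39.7 + (20.42) t − ½·9.80·t² = 0. Positive root: t = (20.42 + √(20.42² + 2·9.80·39.7)) / 9.80 = (20.42 + 34.57) / 9.80 = 5.612 s.

5.61 s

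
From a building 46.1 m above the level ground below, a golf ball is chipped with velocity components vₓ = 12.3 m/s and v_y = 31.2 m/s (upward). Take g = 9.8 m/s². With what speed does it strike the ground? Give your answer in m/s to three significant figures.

45.0 m/s

Vertical motion (up positive, ground at y = 0): 4.900 t² − (31.20) t − 46.1 = 0, so t = (31.20 + √(31.20² + 2·9.80·46.1)) / 9.80 = (31.20 + 43.32) / 9.80 = 7.605 s.
Vertical velocity at impact: v_y = v_y0 − g t = 31.20 − 9.80 × 7.605 = −43.32 m/s.
Speed: |v| = √(vₓ² + v_y²) = √(12.30² + 43.32²) = 45.04 m/s.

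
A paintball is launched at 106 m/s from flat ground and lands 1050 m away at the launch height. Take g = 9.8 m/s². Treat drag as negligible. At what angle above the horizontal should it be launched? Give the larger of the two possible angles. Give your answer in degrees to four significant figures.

56.84°

Level-ground range R = v₀² sin(2θ)/g ⇒ sin(2θ) = gR/v₀² = 9.80 × 1050 / 106² = 0.9158.
2θ = 66.32° or 180° − 66.32° = 113.7°, so θ = 33.16° or 56.84°.
The larger angle is 56.84°.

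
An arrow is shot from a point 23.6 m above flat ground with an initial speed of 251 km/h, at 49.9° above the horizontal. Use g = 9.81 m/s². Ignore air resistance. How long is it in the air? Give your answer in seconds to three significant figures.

11.3 s

Convert: 251 km/h = 251/3.6 = 69.72 m/s.
Components: vₓ = 69.72 cos 49.9° = 44.91 m/s, v_y0 = 69.72 sin 49.9° = 53.33 m/s.
The projectile lands when y = 23.6 + (53.33) t − ½·9.81·t² = 0. Positive root: t = (53.33 + √(53.33² + 2·9.81·23.6)) / 9.81 = (53.33 + 57.51) / 9.81 = 11.30 s.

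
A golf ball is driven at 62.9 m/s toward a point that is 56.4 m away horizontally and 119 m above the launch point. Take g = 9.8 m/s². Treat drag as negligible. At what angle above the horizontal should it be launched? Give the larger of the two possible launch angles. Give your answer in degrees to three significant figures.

85.1°

Trajectory: y = x tanθ − g x² (1 + tan²θ)/(2v₀²). With x = 56.4, y = 119, v₀ = 62.9, g = 9.80:
3.940 tan²θ − 56.4 tanθ + (122.9) = 0.
tanθ = [56.4 ± √(56.4² − 4 × 3.940 × (122.9))] / (2 × 3.940) = (56.4 ± 35.27) / 7.879, giving tanθ = 2.682 or 11.63.
θ = 69.55° or 85.09°; the larger is 85.09°.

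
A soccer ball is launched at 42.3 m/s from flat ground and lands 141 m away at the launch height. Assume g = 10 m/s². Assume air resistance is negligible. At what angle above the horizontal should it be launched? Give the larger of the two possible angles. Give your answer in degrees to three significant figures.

From R = (v₀²/g) sin 2θ: sin 2θ = 10.0 × 141 / 1789.3 = 0.7880.
2θ = 52.00° or 180° − 52.00° = 128.0°, so θ = 26.00° or 64.00°.
The larger angle is 64.00°.

64.0°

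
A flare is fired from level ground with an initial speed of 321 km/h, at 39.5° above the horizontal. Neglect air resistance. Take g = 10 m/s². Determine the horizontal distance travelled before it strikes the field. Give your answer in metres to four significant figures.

Convert: 321 km/h = 321/3.6 = 89.17 m/s.
Horizontal component vₓ = 89.17 cos 39.5° = 68.80 m/s; vertical v_y0 = 89.17 sin 39.5° = 56.72 m/s.
Time aloft: T = 2 v_y0 / g = 2 × 56.72 / 10.0 = 11.34 s.
Horizontal distance R = vₓ T = 68.80 × 11.34 = 780.5 m.

780.5 m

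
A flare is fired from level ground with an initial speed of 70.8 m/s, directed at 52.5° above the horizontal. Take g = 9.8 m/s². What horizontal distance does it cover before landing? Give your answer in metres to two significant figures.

490 m

Resolve: vₓ = 70.80 cos 52.5° = 43.10 m/s and v_y0 = 70.80 sin 52.5° = 56.17 m/s.
Flight time T = 2 v_y0 / g = 11.46 s.
Horizontal distance R = vₓ T = 43.10 × 11.46 = 494.1 m.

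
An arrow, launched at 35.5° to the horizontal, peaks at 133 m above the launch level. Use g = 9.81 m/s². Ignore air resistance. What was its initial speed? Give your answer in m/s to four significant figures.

87.97 m/s

At the peak v_y = 0, so v_y0 = √(2gH) = √(2 × 9.81 × 133) = 51.08 m/s.
v_y0 = v₀ sin θ ⇒ v₀ = 51.08 / sin 35.5° = 87.97 m/s.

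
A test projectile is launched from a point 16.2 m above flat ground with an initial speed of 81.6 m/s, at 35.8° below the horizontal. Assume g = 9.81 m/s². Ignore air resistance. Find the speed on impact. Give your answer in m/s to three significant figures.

vₓ = 81.60 cos 35.8° = 66.18 m/s; v_y0 = −47.73 m/s (downward).
The projectile lands when y = 16.2 + (−47.73) t − ½·9.81·t² = 0. Positive root: t = (−47.73 + √(47.73² + 2·9.81·16.2)) / 9.81 = (−47.73 + 50.95) / 9.81 = 0.3283 s.
Vertical velocity at impact: v_y = v_y0 − g t = −47.73 − 9.81 × 0.3283 = −50.95 m/s.
Speed: |v| = √(vₓ² + v_y²) = √(66.18² + 50.95²) = 83.52 m/s.

83.5 m/s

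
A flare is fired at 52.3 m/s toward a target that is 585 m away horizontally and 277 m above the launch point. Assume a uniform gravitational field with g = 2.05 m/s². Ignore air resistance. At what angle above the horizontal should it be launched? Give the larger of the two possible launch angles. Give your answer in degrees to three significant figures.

74.9°

Trajectory: y = x tanθ − g x² (1 + tan²θ)/(2v₀²). With x = 585, y = 277, v₀ = 52.3, g = 2.05:
128.2 tan²θ − 585 tanθ + (405.2) = 0.
tanθ = [585 ± √(585² − 4 × 128.2 × (405.2))] / (2 × 128.2) = (585 ± 366.5) / 256.5, giving tanθ = 0.8518 or 3.710.
θ = 40.42° or 74.91°; the larger is 74.91°.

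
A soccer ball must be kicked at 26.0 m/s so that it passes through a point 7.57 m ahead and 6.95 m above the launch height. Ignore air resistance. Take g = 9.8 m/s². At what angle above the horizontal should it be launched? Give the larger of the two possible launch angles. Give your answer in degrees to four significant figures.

86.67°

Trajectory: y = x tanθ − g x² (1 + tan²θ)/(2v₀²). With x = 7.57, y = 6.95, v₀ = 26.0, g = 9.80:
0.4154 tan²θ − 7.57 tanθ + (7.365) = 0.
tanθ = [7.57 ± √(7.57² − 4 × 0.4154 × (7.365))] / (2 × 0.4154) = (7.57 ± 6.713) / 0.8308, giving tanθ = 1.031 or 17.19.
θ = 45.88° or 86.67°; the larger is 86.67°.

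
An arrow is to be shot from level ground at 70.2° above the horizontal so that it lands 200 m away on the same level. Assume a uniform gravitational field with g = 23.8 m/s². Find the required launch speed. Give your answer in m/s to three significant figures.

On level ground R = v₀² sin 2θ / g ⇒ v₀ = √(gR / sin 2θ).
v₀ = √(23.8 × 200 / sin 140.4°) = √(4760 / 0.6374) = √7467.6 = 86.42 m/s.

86.4 m/s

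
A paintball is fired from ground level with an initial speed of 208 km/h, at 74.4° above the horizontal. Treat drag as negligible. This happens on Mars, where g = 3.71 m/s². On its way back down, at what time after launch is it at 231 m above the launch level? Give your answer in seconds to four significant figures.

Convert: 208 km/h = 208/3.6 = 57.78 m/s.
vₓ = 57.78 cos 74.4° = 15.54 m/s; v_y0 = 57.78 sin 74.4° = 55.65 m/s.
Set y = v_y0 t − ½ g t² = 231: 1.855 t² − 55.65 t + 231 = 0.
Quadratic formula: t = (55.65 ± √1382.8) / 3.71 = (55.65 ± 37.19) / 3.71 → t = 4.977 s or 25.02 s.
The descending-branch root is 25.02 s.

25.02 s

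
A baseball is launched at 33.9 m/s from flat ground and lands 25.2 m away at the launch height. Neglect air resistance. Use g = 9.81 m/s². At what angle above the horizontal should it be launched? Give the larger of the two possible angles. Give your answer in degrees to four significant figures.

Level-ground range R = v₀² sin(2θ)/g ⇒ sin(2θ) = gR/v₀² = 9.81 × 25.2 / 33.9² = 0.2151.
2θ = 12.42° or 180° − 12.42° = 167.6°, so θ = 6.211° or 83.79°.
The larger angle is 83.79°.

83.79°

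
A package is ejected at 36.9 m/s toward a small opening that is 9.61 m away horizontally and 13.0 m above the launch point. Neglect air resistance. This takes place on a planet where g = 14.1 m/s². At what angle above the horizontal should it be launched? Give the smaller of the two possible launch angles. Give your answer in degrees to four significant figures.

56.61°

Trajectory: y = x tanθ − g x² (1 + tan²θ)/(2v₀²). With x = 9.61, y = 13.0, v₀ = 36.9, g = 14.1:
0.4782 tan²θ − 9.61 tanθ + (13.48) = 0.
tanθ = [9.61 ± √(9.61² − 4 × 0.4782 × (13.48))] / (2 × 0.4782) = (9.61 ± 8.159) / 0.9563, giving tanθ = 1.517 or 18.58.
θ = 56.61° or 86.92°; the smaller is 56.61°.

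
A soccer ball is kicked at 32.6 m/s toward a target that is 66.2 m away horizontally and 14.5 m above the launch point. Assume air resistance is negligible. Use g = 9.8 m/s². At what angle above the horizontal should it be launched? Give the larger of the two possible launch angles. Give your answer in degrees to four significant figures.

Trajectory: y = x tanθ − g x² (1 + tan²θ)/(2v₀²). With x = 66.2, y = 14.5, v₀ = 32.6, g = 9.80:
20.21 tan²θ − 66.2 tanθ + (34.71) = 0.
tanθ = [66.2 ± √(66.2² − 4 × 20.21 × (34.71))] / (2 × 20.21) = (66.2 ± 39.72) / 40.41, giving tanθ = 0.6553 or 2.621.
θ = 33.24° or 69.12°; the larger is 69.12°.

69.12°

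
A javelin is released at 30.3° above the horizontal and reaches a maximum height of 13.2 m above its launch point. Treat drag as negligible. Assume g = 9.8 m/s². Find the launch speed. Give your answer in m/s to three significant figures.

At the peak v_y = 0, so v_y0 = √(2gH) = √(2 × 9.80 × 13.2) = 16.08 m/s.
v_y0 = v₀ sin θ ⇒ v₀ = 16.08 / sin 30.3° = 31.88 m/s.

31.9 m/s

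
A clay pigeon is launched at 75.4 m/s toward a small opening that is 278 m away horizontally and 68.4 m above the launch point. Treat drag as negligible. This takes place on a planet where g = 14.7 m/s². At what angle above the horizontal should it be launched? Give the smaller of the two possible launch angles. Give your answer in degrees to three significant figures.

41.7°

Trajectory: y = x tanθ − g x² (1 + tan²θ)/(2v₀²). With x = 278, y = 68.4, v₀ = 75.4, g = 14.7:
99.92 tan²θ − 278 tanθ + (168.3) = 0.
tanθ = [278 ± √(278² − 4 × 99.92 × (168.3))] / (2 × 99.92) = (278 ± 100.1) / 199.8, giving tanθ = 0.8904 or 1.892.
θ = 41.68° or 62.14°; the smaller is 41.68°.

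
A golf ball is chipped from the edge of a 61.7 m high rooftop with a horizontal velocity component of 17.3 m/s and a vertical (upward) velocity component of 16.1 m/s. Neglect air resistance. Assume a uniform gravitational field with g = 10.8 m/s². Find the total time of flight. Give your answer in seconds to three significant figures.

5.19 s

The projectile lands when y = 61.7 + (16.10) t − ½·10.8·t² = 0. Positive root: t = (16.10 + √(16.10² + 2·10.8·61.7)) / 10.8 = (16.10 + 39.90) / 10.8 = 5.185 s.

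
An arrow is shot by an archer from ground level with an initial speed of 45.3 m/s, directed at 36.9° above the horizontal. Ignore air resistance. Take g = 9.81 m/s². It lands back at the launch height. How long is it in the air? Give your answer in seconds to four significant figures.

vₓ = 45.30 cos 36.9° = 36.23 m/s; v_y0 = 45.30 sin 36.9° = 27.20 m/s.
Time of flight on level ground: T = 2 v_y0 / g = 2 × 27.20 / 9.81 = 5.545 s.

5.545 s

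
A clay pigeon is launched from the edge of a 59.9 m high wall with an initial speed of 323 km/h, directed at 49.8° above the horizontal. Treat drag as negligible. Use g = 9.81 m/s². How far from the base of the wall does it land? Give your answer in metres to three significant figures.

857 m

Convert: 323 km/h = 323/3.6 = 89.72 m/s.
vₓ = 89.72 cos 49.8° = 57.91 m/s; v_y0 = 89.72 sin 49.8° = 68.53 m/s.
With up positive and y = 0 at the ground: y(t) = 59.9 + (68.53) t − 4.905 t². Setting y = 0 and taking the positive root: t = [68.53 + √(68.53² + 2·9.81·59.9)] / 9.81 = (68.53 + 76.63) / 9.81 = 14.80 s.
Horizontal distance: R = vₓ t = 57.91 × 14.80 = 856.9 m.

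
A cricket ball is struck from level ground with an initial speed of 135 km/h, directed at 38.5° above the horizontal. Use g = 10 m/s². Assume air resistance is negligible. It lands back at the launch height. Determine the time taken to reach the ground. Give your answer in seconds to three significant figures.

Convert: 135 km/h = 135/3.6 = 37.50 m/s.
vₓ = 37.50 cos 38.5° = 29.35 m/s; v_y0 = 37.50 sin 38.5° = 23.34 m/s.
It returns to y = 0 when t = 2 v_y0 / g = 2(23.34)/10.0 = 4.669 s.

4.67 s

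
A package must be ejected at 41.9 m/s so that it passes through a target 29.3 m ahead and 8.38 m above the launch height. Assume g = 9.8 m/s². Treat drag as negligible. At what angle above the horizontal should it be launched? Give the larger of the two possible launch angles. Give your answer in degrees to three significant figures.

Trajectory: y = x tanθ − g x² (1 + tan²θ)/(2v₀²). With x = 29.3, y = 8.38, v₀ = 41.9, g = 9.80:
2.396 tan²θ − 29.3 tanθ + (10.78) = 0.
tanθ = [29.3 ± √(29.3² − 4 × 2.396 × (10.78))] / (2 × 2.396) = (29.3 ± 27.48) / 4.792, giving tanθ = 0.3796 or 11.85.
θ = 20.79° or 85.18°; the larger is 85.18°.

85.2°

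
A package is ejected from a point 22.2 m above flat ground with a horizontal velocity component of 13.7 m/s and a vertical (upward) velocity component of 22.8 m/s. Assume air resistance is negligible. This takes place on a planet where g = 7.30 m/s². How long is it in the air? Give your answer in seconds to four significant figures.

Vertical motion (up positive, ground at y = 0): 3.650 t² − (22.80) t − 22.2 = 0, so t = (22.80 + √(22.80² + 2·7.30·22.2)) / 7.30 = (22.80 + 29.05) / 7.30 = 7.103 s.

7.103 s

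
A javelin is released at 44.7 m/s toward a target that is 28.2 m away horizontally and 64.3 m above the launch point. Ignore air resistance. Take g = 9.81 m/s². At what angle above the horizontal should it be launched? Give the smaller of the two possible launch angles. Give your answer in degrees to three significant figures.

Trajectory: y = x tanθ − g x² (1 + tan²θ)/(2v₀²). With x = 28.2, y = 64.3, v₀ = 44.7, g = 9.81:
1.952 tan²θ − 28.2 tanθ + (66.25) = 0.
tanθ = [28.2 ± √(28.2² − 4 × 1.952 × (66.25))] / (2 × 1.952) = (28.2 ± 16.67) / 3.904, giving tanθ = 2.953 or 11.49.
θ = 71.29° or 85.03°; the smaller is 71.29°.

71.3°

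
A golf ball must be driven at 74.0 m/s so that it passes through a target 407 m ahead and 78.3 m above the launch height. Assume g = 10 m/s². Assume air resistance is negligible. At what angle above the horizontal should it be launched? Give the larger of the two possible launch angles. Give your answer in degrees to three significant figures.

Trajectory: y = x tanθ − g x² (1 + tan²θ)/(2v₀²). With x = 407, y = 78.3, v₀ = 74.0, g = 10.0:
151.2 tan²θ − 407 tanθ + (229.6) = 0.
tanθ = [407 ± √(407² − 4 × 151.2 × (229.6))] / (2 × 151.2) = (407 ± 163.6) / 302.5, giving tanθ = 0.8046 or 1.886.
θ = 38.82° or 62.07°; the larger is 62.07°.

62.1°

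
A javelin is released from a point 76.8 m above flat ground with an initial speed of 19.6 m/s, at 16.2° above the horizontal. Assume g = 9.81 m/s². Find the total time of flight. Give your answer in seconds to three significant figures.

4.55 s

Horizontal component vₓ = 19.60 cos 16.2° = 18.82 m/s; vertical v_y0 = 19.60 sin 16.2° = 5.468 m/s.
Vertical motion (up positive, ground at y = 0): 4.905 t² − (5.468) t − 76.8 = 0, so t = (5.468 + √(5.468² + 2·9.81·76.8)) / 9.81 = (5.468 + 39.20) / 9.81 = 4.553 s.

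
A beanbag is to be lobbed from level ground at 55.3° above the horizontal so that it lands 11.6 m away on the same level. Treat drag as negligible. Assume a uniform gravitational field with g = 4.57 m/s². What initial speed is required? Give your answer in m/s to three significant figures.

On level ground R = v₀² sin 2θ / g ⇒ v₀ = √(gR / sin 2θ).
v₀ = √(4.57 × 11.6 / sin 110.6°) = √(53.01 / 0.9361) = √56.633 = 7.525 m/s.

7.53 m/s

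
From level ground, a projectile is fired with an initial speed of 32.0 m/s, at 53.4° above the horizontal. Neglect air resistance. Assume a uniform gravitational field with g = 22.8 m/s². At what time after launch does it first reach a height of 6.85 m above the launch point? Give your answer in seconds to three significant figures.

Horizontal component vₓ = 32.00 cos 53.4° = 19.08 m/s; vertical v_y0 = 32.00 sin 53.4° = 25.69 m/s.
Height y(t) = 25.69 t − 11.40 t² = 6.85 gives 11.40 t² − 25.69 t + 6.85 = 0.
t = [25.69 ± √(25.69² − 2·22.8·6.85)] / 22.8 = (25.69 ± 18.64) / 22.8, so t = 0.3090 s or t = 1.945 s.
The first (ascending) time is 0.3090 s.

0.309 s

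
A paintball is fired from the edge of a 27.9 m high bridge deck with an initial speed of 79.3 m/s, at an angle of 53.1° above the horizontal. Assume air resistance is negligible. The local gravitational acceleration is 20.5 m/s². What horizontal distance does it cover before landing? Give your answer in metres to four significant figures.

314.2 m

Components: vₓ = 79.30 cos 53.1° = 47.61 m/s, v_y0 = 79.30 sin 53.1° = 63.41 m/s.
The projectile lands when y = 27.9 + (63.41) t − ½·20.5·t² = 0. Positive root: t = (63.41 + √(63.41² + 2·20.5·27.9)) / 20.5 = (63.41 + 71.87) / 20.5 = 6.599 s.
Horizontal distance: R = vₓ t = 47.61 × 6.599 = 314.2 m.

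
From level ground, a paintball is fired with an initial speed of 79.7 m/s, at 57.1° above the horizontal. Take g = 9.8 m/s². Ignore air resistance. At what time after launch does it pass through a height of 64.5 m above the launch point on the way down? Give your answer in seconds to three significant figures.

Horizontal component vₓ = 79.70 cos 57.1° = 43.29 m/s; vertical v_y0 = 79.70 sin 57.1° = 66.92 m/s.
Require v_y0 t − ½ g t² = 64.5, i.e. 4.900 t² − 66.92 t + 64.5 = 0.
Quadratic formula: t = (66.92 ± √3213.8) / 9.80 = (66.92 ± 56.69) / 9.80 → t = 1.044 s or 12.61 s.
The descending-branch root is 12.61 s.

12.6 s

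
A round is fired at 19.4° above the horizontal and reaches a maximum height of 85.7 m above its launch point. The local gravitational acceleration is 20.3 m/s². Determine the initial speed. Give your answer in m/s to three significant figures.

At the peak v_y = 0, so v_y0 = √(2gH) = √(2 × 20.3 × 85.7) = 58.99 m/s.
v_y0 = v₀ sin θ ⇒ v₀ = 58.99 / sin 19.4° = 177.6 m/s.

178 m/s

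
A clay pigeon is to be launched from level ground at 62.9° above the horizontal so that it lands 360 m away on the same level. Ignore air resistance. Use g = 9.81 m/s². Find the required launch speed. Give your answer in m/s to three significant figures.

66.0 m/s

From R = (v₀² / g) sin 2θ: v₀ = √(gR / sin 2θ).
v₀ = √(9.81 × 360 / sin 125.8°) = √(3532 / 0.8111) = √4354.3 = 65.99 m/s.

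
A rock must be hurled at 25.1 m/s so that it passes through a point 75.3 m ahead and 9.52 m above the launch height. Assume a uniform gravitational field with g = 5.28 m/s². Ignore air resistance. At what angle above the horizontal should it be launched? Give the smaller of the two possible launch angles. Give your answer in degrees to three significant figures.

28.0°

Trajectory: y = x tanθ − g x² (1 + tan²θ)/(2v₀²). With x = 75.3, y = 9.52, v₀ = 25.1, g = 5.28:
23.76 tan²θ − 75.3 tanθ + (33.28) = 0.
tanθ = [75.3 ± √(75.3² − 4 × 23.76 × (33.28))] / (2 × 23.76) = (75.3 ± 50.07) / 47.52, giving tanθ = 0.5309 or 2.638.
θ = 27.96° or 69.24°; the smaller is 27.96°.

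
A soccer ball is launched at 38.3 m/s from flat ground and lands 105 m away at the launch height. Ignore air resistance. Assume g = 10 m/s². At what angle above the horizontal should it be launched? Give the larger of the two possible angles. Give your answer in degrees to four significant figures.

From R = (v₀²/g) sin 2θ: sin 2θ = 10.0 × 105 / 1466.9 = 0.7158.
2θ = 45.71° or 180° − 45.71° = 134.3°, so θ = 22.85° or 67.15°.
The larger angle is 67.15°.

67.15°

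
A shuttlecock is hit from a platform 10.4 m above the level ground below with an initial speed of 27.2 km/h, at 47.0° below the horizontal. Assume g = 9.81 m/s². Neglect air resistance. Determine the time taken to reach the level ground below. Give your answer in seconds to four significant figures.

Convert: 27.2 km/h = 27.2/3.6 = 7.556 m/s.
Horizontal component vₓ = 7.556 cos 47.0° = 5.153 m/s; vertical v_y0 = −5.526 m/s (downward).
Vertical motion (up positive, ground at y = 0): 4.905 t² − (−5.526) t − 10.4 = 0, so t = (−5.526 + √(5.526² + 2·9.81·10.4)) / 9.81 = (−5.526 + 15.32) / 9.81 = 0.9980 s.

0.9980 s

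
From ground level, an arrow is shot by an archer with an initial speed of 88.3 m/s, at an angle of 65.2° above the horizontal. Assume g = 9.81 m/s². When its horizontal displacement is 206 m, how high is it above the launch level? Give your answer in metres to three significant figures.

Components: vₓ = 88.30 cos 65.2° = 37.04 m/s, v_y0 = 88.30 sin 65.2° = 80.16 m/s.
At x = 206 m, t = x/vₓ = 206/37.04 = 5.562 s.
Height: y = v_y0 t − ½ g t² = 80.16 × 5.562 − 4.905 × 5.562² = 445.8 − 151.7 = 294.1 m.

294 m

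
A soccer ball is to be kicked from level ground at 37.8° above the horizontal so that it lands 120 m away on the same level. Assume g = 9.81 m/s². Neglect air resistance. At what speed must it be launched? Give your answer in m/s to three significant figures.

From R = (v₀² / g) sin 2θ: v₀ = √(gR / sin 2θ).
v₀ = √(9.81 × 120 / sin 75.60°) = √(1177 / 0.9686) = √1215.4 = 34.86 m/s.

34.9 m/s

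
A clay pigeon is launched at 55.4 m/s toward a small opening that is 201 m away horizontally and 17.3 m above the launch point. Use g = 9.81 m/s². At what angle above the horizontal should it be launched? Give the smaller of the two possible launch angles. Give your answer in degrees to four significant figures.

25.73°

Trajectory: y = x tanθ − g x² (1 + tan²θ)/(2v₀²). With x = 201, y = 17.3, v₀ = 55.4, g = 9.81:
64.57 tan²θ − 201 tanθ + (81.87) = 0.
tanθ = [201 ± √(201² − 4 × 64.57 × (81.87))] / (2 × 64.57) = (201 ± 138.8) / 129.1, giving tanθ = 0.4819 or 2.631.
θ = 25.73° or 69.19°; the smaller is 25.73°.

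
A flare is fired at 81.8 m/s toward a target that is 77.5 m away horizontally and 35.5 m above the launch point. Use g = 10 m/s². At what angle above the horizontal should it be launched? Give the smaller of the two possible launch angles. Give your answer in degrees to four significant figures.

Trajectory: y = x tanθ − g x² (1 + tan²θ)/(2v₀²). With x = 77.5, y = 35.5, v₀ = 81.8, g = 10.0:
4.488 tan²θ − 77.5 tanθ + (39.99) = 0.
tanθ = [77.5 ± √(77.5² − 4 × 4.488 × (39.99))] / (2 × 4.488) = (77.5 ± 72.72) / 8.976, giving tanθ = 0.5324 or 16.74.
θ = 28.03° or 86.58°; the smaller is 28.03°.

28.03°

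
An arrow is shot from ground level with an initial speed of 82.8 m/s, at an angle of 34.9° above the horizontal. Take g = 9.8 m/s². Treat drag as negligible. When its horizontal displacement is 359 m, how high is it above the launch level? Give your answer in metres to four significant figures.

Resolve: vₓ = 82.80 cos 34.9° = 67.91 m/s and v_y0 = 82.80 sin 34.9° = 47.37 m/s.
x = vₓ t ⇒ t = 359/67.91 = 5.287 s.
Height: y = v_y0 t − ½ g t² = 47.37 × 5.287 − 4.900 × 5.287² = 250.4 − 136.9 = 113.5 m.

113.5 m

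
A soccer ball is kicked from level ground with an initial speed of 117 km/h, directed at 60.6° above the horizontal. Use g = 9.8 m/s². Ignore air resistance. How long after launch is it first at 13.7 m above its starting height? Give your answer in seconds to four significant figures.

0.5330 s

Convert: 117 km/h = 117/3.6 = 32.50 m/s.
Resolve: vₓ = 32.50 cos 60.6° = 15.95 m/s and v_y0 = 32.50 sin 60.6° = 28.31 m/s.
Require v_y0 t − ½ g t² = 13.7, i.e. 4.900 t² − 28.31 t + 13.7 = 0.
t = [28.31 ± √(28.31² − 2·9.80·13.7)] / 9.80 = (28.31 ± 23.09) / 9.80, so t = 0.5330 s or t = 5.245 s.
The first (ascending) time is 0.5330 s.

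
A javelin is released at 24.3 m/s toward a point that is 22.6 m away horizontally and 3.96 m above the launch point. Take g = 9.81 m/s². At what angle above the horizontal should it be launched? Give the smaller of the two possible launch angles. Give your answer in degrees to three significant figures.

Trajectory: y = x tanθ − g x² (1 + tan²θ)/(2v₀²). With x = 22.6, y = 3.96, v₀ = 24.3, g = 9.81:
4.243 tan²θ − 22.6 tanθ + (8.203) = 0.
tanθ = [22.6 ± √(22.6² − 4 × 4.243 × (8.203))] / (2 × 4.243) = (22.6 ± 19.28) / 8.485, giving tanθ = 0.3918 or 4.935.
θ = 21.39° or 78.55°; the smaller is 21.39°.

21.4°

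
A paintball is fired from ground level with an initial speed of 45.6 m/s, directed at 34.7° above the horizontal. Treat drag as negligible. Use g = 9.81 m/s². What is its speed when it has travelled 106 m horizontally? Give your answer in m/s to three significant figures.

Horizontal component vₓ = 45.60 cos 34.7° = 37.49 m/s; vertical v_y0 = 45.60 sin 34.7° = 25.96 m/s.
x = vₓ t ⇒ t = 106/37.49 = 2.827 s.
Vertical velocity there: v_y = v_y0 − g t = 25.96 − 9.81 × 2.827 = −1.778 m/s.
Speed: √(vₓ² + v_y²) = √(37.49² + 1.778²) = 37.53 m/s.

37.5 m/s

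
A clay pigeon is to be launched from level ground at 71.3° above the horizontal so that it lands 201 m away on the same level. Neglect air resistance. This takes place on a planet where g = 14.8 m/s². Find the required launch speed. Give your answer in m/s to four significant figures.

On level ground R = v₀² sin 2θ / g ⇒ v₀ = √(gR / sin 2θ).
v₀ = √(14.8 × 201 / sin 142.6°) = √(2975 / 0.6074) = √4897.8 = 69.98 m/s.

69.98 m/s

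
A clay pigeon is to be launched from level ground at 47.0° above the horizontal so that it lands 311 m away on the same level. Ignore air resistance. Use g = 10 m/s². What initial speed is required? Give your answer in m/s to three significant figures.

55.8 m/s

Level-ground range: R = v₀² sin(2θ)/g, so v₀ = √(gR / sin 2θ).
v₀ = √(10.0 × 311 / sin 94.00°) = √(3110 / 0.9976) = √3117.6 = 55.84 m/s.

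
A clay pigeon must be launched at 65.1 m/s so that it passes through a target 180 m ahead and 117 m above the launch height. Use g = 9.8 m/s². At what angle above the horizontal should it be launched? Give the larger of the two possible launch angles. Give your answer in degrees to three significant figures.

74.8°

Trajectory: y = x tanθ − g x² (1 + tan²θ)/(2v₀²). With x = 180, y = 117, v₀ = 65.1, g = 9.80:
37.46 tan²θ − 180 tanθ + (154.5) = 0.
tanθ = [180 ± √(180² − 4 × 37.46 × (154.5))] / (2 × 37.46) = (180 ± 96.20) / 74.92, giving tanθ = 1.118 or 3.687.
θ = 48.20° or 74.82°; the larger is 74.82°.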